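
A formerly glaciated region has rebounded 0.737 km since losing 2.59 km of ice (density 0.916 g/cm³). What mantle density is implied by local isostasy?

ρ_m = ρ_ice t / u = 0.916 × 2.59 km/0.737 km = 3.22 g/cm³.

3.22 g/cm³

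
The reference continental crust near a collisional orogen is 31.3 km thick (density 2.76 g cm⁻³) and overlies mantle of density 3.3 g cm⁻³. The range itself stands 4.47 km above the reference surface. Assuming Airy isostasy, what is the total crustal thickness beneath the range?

Root depth r = h ρ_c / (ρ_m − ρ_c) = 4.47 km × 2.76 / 0.54 = 22.85 km.
Total thickness = T + h + r = 31.3 km + 4.47 km + 22.85 km = 58.6 km.

58.6 km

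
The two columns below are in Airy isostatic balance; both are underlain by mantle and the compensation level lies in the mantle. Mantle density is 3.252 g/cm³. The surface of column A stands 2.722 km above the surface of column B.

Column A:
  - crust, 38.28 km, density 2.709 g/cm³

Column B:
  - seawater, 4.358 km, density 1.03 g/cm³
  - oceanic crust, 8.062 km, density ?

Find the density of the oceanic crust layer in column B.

Take the compensation level at the base of the deeper column (depth z_c below the surface of column A) and equate Σ ρ_i t_i down to z_c; mantle fills any gap and the z_c terms cancel.
Column A: 38.28×2.709 + (z_c − 38.28)×3.252
Column B: 2.722×0 + 4.358×1.03 + 8.062×ρ + (z_c − 2.722 − 12.42)×3.252
The z_c×3.252 term appears on both sides and cancels. Collect the known terms of each column as K = Σ(ρt)_known − 3.252 × (depth of known layers): K_A = 103.70052 − 3.252×38.28 = −20.78604; K_B = 4.48874 − 3.252×(2.722 + 12.42) = −44.753044.
Balance: K_A = K_B + 8.062×ρ, so ρ = (K_A − K_B)/8.062 = 23.967/8.062 = 2.97 g/cm³.

2.97 g/cm³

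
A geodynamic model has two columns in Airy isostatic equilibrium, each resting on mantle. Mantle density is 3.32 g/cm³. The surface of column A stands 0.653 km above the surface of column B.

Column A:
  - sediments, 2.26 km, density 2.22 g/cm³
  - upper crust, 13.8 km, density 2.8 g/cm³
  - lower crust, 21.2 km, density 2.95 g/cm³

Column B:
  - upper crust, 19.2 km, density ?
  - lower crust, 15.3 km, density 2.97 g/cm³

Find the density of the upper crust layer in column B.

2.8 g/cm³

Take the compensation level at the base of the deeper column (depth z_c below the surface of column A) and equate Σ ρ_i t_i down to z_c; mantle fills any gap and the z_c terms cancel.
Column A: 2.26×2.22 + 13.8×2.8 + 21.2×2.95 + (z_c − 37.26)×3.32
Column B: 0.653×0 + 19.2×ρ + 15.3×2.97 + (z_c − 0.653 − 34.5)×3.32
The z_c×3.32 term appears on both sides and cancels. Collect the known terms of each column as K = Σ(ρt)_known − 3.32 × (depth of known layers): K_A = 106.1972 − 3.32×37.26 = −17.506; K_B = 45.441 − 3.32×(0.653 + 34.5) = −71.26696.
Balance: K_A = K_B + 19.2×ρ, so ρ = (K_A − K_B)/19.2 = 53.761/19.2 = 2.8 g/cm³.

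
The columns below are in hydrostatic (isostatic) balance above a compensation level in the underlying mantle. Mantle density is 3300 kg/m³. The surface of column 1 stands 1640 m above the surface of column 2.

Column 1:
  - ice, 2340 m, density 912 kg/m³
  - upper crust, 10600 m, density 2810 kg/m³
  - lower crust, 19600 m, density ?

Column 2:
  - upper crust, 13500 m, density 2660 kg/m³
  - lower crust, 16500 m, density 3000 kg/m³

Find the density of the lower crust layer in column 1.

Take the compensation level at the base of the deeper column (depth z_c below the surface of column 1) and equate Σ ρ_i t_i down to z_c; mantle fills any gap and the z_c terms cancel.
Column 1: 2340×912 + 10600×2810 + 19600×ρ + (z_c − 32540)×3300
Column 2: 1640×0 + 13500×2660 + 16500×3000 + (z_c − 1640 − 30000)×3300
The z_c×3300 term appears on both sides and cancels. Collect the known terms of each column as K = Σ(ρt)_known − 3300 × (depth of known layers): K_1 = 31920080 − 3300×32540 = −75461920; K_2 = 85410000 − 3300×(1640 + 30000) = −19002000.
Balance: K_1 + 19600×ρ = K_2, so ρ = (K_2 − K_1)/19600 = 56459900/19600 = 2880 kg/m³.

2880 kg/m³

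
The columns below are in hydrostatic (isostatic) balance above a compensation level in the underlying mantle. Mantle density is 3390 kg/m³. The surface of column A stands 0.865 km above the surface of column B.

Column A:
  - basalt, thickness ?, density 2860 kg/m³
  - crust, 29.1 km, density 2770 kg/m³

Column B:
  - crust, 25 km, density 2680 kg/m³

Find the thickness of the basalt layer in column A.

Take the compensation level at the base of the deeper column (depth z_c below the surface of column A) and equate Σ ρ_i t_i down to z_c; mantle fills any gap and the z_c terms cancel.
Column A: x×2860 + 29.1×2770 + (z_c − 29.1 − x)×3390
Column B: 0.865×0 + 25×2680 + (z_c − 0.865 − 25)×3390
The z_c×3390 term appears on both sides and cancels. Collect the known terms of each column as K = Σ(ρt)_known − 3390 × (depth of known layers): K_A = 80607 − 3390×29.1 = −18042; K_B = 67000 − 3390×(0.865 + 25) = −20682.35.
Balance: K_A − x×(3390 − 2860) = K_B, so x = (K_A − K_B)/(3390 − 2860) = 2640.35/530 = 4.98 km.

4.98 km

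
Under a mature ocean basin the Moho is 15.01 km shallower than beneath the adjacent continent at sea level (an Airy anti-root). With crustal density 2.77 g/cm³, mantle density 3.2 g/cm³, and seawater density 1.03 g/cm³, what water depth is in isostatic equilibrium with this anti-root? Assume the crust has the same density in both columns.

3.71 km

Replacing a thickness d of crust by seawater at the top must be balanced by replacing crust with mantle at the base: d (ρ_c − ρ_w) = a (ρ_m − ρ_c).
d = a (ρ_m − ρ_c)/(ρ_c − ρ_w) = 15.01 km × 0.43/1.74 = 3.71 km.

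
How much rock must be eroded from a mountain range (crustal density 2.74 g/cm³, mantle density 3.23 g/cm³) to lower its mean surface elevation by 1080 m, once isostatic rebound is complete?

Net drop Δ = e − u = e − e ρ_c/ρ_m = e (ρ_m − ρ_c)/ρ_m.
e = Δ ρ_m/(ρ_m − ρ_c) = 1080 m × 3.23/0.49 = 7120 m.

7120 m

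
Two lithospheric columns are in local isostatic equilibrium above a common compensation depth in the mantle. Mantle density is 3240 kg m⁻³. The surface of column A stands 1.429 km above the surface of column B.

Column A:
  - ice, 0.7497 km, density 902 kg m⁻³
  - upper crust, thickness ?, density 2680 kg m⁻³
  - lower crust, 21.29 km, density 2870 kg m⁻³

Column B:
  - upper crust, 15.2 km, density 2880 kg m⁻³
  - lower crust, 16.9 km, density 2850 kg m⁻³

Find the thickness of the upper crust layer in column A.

Take the compensation level at the base of the deeper column (depth z_c below the surface of column A) and equate Σ ρ_i t_i down to z_c; mantle fills any gap and the z_c terms cancel.
Column A: 0.7497×902 + x×2680 + 21.29×2870 + (z_c − 22.0397 − x)×3240
Column B: 1.429×0 + 15.2×2880 + 16.9×2850 + (z_c − 1.429 − 32.1)×3240
The z_c×3240 term appears on both sides and cancels. Collect the known terms of each column as K = Σ(ρt)_known − 3240 × (depth of known layers): K_A = 61778.5294 − 3240×22.0397 = −9630.0986; K_B = 91941 − 3240×(1.429 + 32.1) = −16692.96.
Balance: K_A − x×(3240 − 2680) = K_B, so x = (K_A − K_B)/(3240 − 2680) = 7062.86/560 = 12.6 km.

12.6 km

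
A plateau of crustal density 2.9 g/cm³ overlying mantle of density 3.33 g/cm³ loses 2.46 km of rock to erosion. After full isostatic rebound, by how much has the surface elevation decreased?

0.318 km

Rebound u = e ρ_c/ρ_m = 2.46 km × 2.9/3.33 = 2.142 km.
Net surface drop = e − u = 2.46 km − 2.142 km = e (ρ_m − ρ_c)/ρ_m = 0.318 km.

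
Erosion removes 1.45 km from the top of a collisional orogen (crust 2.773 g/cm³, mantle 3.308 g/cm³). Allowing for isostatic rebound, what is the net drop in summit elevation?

0.235 km

Rebound u = e ρ_c/ρ_m = 1.45 km × 2.773/3.308 = 1.215 km.
Net surface drop = e − u = 1.45 km − 1.215 km = e (ρ_m − ρ_c)/ρ_m = 0.235 km.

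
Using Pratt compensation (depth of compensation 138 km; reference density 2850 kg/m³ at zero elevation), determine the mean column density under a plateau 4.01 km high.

Pratt balance: ρ_ref D = ρ (D + h).
ρ = ρ_ref D/(D + h) = 2850 × 138 km/(138 km + 4.01 km) = 2770 kg/m³.

2770 kg/m³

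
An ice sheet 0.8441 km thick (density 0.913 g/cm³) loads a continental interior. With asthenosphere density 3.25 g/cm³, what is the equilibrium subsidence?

0.237 km

By Archimedes' principle applied to the lithosphere: the ice load ρ_ice t is balanced by mantle displaced below, ρ_m s.
s = t ρ_ice / ρ_m = 0.8441 km × 0.913/3.25 = 0.237 km.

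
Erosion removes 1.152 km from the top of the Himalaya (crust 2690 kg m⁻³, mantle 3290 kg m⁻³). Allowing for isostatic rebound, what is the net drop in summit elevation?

0.21 km

Rebound u = e ρ_c/ρ_m = 1.152 km × 2690/3290 = 0.9419 km.
Net surface drop = e − u = 1.152 km − 0.9419 km = e (ρ_m − ρ_c)/ρ_m = 0.21 km.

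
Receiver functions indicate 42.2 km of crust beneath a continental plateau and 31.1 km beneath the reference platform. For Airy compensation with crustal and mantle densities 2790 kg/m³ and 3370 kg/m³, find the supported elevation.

1.91 km

Excess crust Δ = 42.2 km − 31.1 km = 11.1 km, split between elevation h and root r with h + r = Δ.
Airy balance ρ_c h = (ρ_m − ρ_c) r gives r = h ρ_c/(ρ_m − ρ_c), so h (1 + ρ_c/(ρ_m − ρ_c)) = Δ, i.e. h = Δ (ρ_m − ρ_c)/ρ_m.
h = 11.1 km × 580/3370 = 1.91 km.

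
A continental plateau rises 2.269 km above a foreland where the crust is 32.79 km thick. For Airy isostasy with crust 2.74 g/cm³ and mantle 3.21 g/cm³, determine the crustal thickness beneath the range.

48.3 km

Root depth r = h ρ_c / (ρ_m − ρ_c) = 2.269 km × 2.74 / 0.47 = 13.23 km.
Total thickness = T + h + r = 32.79 km + 2.269 km + 13.23 km = 48.3 km.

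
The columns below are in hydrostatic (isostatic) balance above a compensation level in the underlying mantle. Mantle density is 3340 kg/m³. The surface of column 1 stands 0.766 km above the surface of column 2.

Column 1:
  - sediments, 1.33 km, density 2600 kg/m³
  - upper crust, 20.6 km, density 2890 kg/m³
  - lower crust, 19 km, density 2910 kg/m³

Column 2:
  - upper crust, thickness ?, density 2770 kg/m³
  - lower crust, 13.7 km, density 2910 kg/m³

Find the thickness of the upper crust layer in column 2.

Take the compensation level at the base of the deeper column (depth z_c below the surface of column 1) and equate Σ ρ_i t_i down to z_c; mantle fills any gap and the z_c terms cancel.
Column 1: 1.33×2600 + 20.6×2890 + 19×2910 + (z_c − 40.93)×3340
Column 2: 0.766×0 + x×2770 + 13.7×2910 + (z_c − 0.766 − 13.7 − x)×3340
The z_c×3340 term appears on both sides and cancels. Collect the known terms of each column as K = Σ(ρt)_known − 3340 × (depth of known layers): K_1 = 118282 − 3340×40.93 = −18424.2; K_2 = 39867 − 3340×(0.766 + 13.7) = −8449.44.
Balance: K_1 = K_2 − x×(3340 − 2770), so x = (K_2 − K_1)/(3340 − 2770) = 9974.76/570 = 17.5 km.

17.5 km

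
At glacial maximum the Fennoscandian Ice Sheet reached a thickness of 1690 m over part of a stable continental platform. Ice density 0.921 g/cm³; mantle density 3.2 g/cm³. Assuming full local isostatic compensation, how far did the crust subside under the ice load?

486 m

Isostatic balance requires: the ice load ρ_ice t is balanced by mantle displaced below, ρ_m s.
s = t ρ_ice / ρ_m = 1690 m × 0.921/3.2 = 486 m.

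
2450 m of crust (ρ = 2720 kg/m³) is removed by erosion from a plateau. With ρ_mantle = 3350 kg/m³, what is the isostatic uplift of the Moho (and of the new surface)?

1990 m

Unloading: uplift u = e ρ_c/ρ_m = 2450 m × 2720/3350 = 1990 m.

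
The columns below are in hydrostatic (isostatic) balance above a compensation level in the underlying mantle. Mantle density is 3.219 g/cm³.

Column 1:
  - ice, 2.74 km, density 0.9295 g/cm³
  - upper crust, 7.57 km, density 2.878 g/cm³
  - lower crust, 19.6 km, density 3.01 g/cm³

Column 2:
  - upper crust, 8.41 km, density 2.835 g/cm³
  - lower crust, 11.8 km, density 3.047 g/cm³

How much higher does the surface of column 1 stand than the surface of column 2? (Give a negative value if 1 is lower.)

For any compensation level in the mantle, the mantle terms cancel and isostasy reduces to e = (Σt_1 − Σt_2) − (Σ(ρt)_1 − Σ(ρt)_2) / ρ_m.
Σt_1 = 29.91 km; Σt_2 = 20.21 km; Σ(ρt)_1 = 83.32929; Σ(ρt)_2 = 59.79695 (in km·g/cm³).
e = (29.91 − 20.21) − (83.32929 − 59.79695) / 3.219 = 2.39 km.

2.39 km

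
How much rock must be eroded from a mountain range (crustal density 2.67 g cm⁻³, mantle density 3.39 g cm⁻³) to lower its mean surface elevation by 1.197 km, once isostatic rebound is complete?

5.64 km

Net drop Δ = e − u = e − e ρ_c/ρ_m = e (ρ_m − ρ_c)/ρ_m.
e = Δ ρ_m/(ρ_m − ρ_c) = 1.197 km × 3.39/0.72 = 5.64 km.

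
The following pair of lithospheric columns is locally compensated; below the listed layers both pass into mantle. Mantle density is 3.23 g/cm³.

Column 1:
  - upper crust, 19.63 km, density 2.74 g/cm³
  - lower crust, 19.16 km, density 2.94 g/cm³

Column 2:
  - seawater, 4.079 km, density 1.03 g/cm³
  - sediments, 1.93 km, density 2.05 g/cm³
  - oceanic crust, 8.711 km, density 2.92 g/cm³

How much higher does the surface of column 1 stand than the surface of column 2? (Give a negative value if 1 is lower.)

0.379 km

For any compensation level in the mantle, the mantle terms cancel and isostasy reduces to e = (Σt_1 − Σt_2) − (Σ(ρt)_1 − Σ(ρt)_2) / ρ_m.
Σt_1 = 38.79 km; Σt_2 = 14.72 km; Σ(ρt)_1 = 110.1166; Σ(ρt)_2 = 33.59399 (in km·g/cm³).
e = (38.79 − 14.72) − (110.1166 − 33.59399) / 3.23 = 0.379 km.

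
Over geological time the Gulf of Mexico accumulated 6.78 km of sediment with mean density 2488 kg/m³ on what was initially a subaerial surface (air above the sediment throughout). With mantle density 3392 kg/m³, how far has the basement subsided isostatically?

Subaerial load: s = t ρ_sed / ρ_m = 6.78 km × 2488/3392 = 4.97 km.

4.97 km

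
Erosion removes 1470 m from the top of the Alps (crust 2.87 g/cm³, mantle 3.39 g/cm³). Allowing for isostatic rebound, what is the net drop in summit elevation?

Rebound u = e ρ_c/ρ_m = 1470 m × 2.87/3.39 = 1245 m.
Net surface drop = e − u = 1470 m − 1245 m = e (ρ_m − ρ_c)/ρ_m = 225 m.

225 m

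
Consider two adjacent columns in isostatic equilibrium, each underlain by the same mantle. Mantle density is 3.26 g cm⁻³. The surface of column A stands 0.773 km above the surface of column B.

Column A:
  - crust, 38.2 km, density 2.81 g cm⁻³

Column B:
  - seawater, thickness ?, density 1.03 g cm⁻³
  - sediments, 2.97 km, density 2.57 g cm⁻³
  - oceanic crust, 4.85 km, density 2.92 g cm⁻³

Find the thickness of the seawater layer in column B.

4.92 km

Take the compensation level at the base of the deeper column (depth z_c below the surface of column A) and equate Σ ρ_i t_i down to z_c; mantle fills any gap and the z_c terms cancel.
Column A: 38.2×2.81 + (z_c − 38.2)×3.26
Column B: 0.773×0 + x×1.03 + 2.97×2.57 + 4.85×2.92 + (z_c − 0.773 − 7.82 − x)×3.26
The z_c×3.26 term appears on both sides and cancels. Collect the known terms of each column as K = Σ(ρt)_known − 3.26 × (depth of known layers): K_A = 107.342 − 3.26×38.2 = −17.19; K_B = 21.7949 − 3.26×(0.773 + 7.82) = −6.21828.
Balance: K_A = K_B − x×(3.26 − 1.03), so x = (K_B − K_A)/(3.26 − 1.03) = 10.9717/2.23 = 4.92 km.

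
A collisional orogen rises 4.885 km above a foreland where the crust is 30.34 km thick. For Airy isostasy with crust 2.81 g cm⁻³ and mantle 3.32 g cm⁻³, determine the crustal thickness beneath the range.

62.1 km

Root depth r = h ρ_c / (ρ_m − ρ_c) = 4.885 km × 2.81 / 0.51 = 26.92 km.
Total thickness = T + h + r = 30.34 km + 4.885 km + 26.92 km = 62.1 km.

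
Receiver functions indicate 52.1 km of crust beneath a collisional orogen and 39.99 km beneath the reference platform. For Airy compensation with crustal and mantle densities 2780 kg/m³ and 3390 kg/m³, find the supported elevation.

Excess crust Δ = 52.1 km − 39.99 km = 12.11 km, split between elevation h and root r with h + r = Δ.
Airy balance ρ_c h = (ρ_m − ρ_c) r gives r = h ρ_c/(ρ_m − ρ_c), so h (1 + ρ_c/(ρ_m − ρ_c)) = Δ, i.e. h = Δ (ρ_m − ρ_c)/ρ_m.
h = 12.11 km × 610/3390 = 2.18 km.

2.18 km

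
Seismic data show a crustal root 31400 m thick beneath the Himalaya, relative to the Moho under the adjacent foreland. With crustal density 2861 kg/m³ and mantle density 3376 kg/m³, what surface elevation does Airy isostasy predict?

Equating mass per unit area of the two columns: ρ_c h = (ρ_m − ρ_c) r.
h = r (ρ_m − ρ_c) / ρ_c = 31400 m × (3376 − 2861) / 2861 = 5650 m.

5650 m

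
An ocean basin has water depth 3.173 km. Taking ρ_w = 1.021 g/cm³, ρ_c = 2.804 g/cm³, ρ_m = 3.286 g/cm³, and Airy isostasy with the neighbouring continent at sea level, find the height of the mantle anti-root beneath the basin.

11.7 km

Isostatic balance requires: replacing crust with seawater at the top is compensated by replacing crust with mantle at the base: d (ρ_c − ρ_w) = a (ρ_m − ρ_c).
a = d (ρ_c − ρ_w)/(ρ_m − ρ_c) = 3.173 km × 1.783/0.482 = 11.7 km.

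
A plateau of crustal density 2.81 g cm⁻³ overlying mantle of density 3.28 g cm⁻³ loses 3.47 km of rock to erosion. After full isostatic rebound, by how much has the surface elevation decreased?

0.497 km

Rebound u = e ρ_c/ρ_m = 3.47 km × 2.81/3.28 = 2.973 km.
Net surface drop = e − u = 3.47 km − 2.973 km = e (ρ_m − ρ_c)/ρ_m = 0.497 km.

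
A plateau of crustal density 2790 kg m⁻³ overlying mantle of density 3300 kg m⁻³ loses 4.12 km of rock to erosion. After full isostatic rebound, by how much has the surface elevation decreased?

Rebound u = e ρ_c/ρ_m = 4.12 km × 2790/3300 = 3.483 km.
Net surface drop = e − u = 4.12 km − 3.483 km = e (ρ_m − ρ_c)/ρ_m = 0.637 km.

0.637 km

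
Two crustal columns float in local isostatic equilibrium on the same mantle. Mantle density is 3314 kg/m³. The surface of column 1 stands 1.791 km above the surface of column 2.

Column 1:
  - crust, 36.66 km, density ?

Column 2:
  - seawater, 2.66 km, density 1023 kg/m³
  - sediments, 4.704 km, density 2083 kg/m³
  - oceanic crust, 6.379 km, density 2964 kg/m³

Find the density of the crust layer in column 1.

Take the compensation level at the base of the deeper column (depth z_c below the surface of column 1) and equate Σ ρ_i t_i down to z_c; mantle fills any gap and the z_c terms cancel.
Column 1: 36.66×ρ + (z_c − 36.66)×3314
Column 2: 1.791×0 + 2.66×1023 + 4.704×2083 + 6.379×2964 + (z_c − 1.791 − 13.743)×3314
The z_c×3314 term appears on both sides and cancels. Collect the known terms of each column as K = Σ(ρt)_known − 3314 × (depth of known layers): K_1 = 0 − 3314×36.66 = −121491.24; K_2 = 31426.968 − 3314×(1.791 + 13.743) = −20052.708.
Balance: K_1 + 36.66×ρ = K_2, so ρ = (K_2 − K_1)/36.66 = 101439/36.66 = 2770 kg/m³.

2770 kg/m³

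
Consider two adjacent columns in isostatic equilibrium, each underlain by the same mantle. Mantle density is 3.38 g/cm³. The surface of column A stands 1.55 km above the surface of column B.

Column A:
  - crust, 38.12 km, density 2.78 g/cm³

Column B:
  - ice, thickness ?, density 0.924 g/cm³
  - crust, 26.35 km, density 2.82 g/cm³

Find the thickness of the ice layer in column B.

1.17 km

Take the compensation level at the base of the deeper column (depth z_c below the surface of column A) and equate Σ ρ_i t_i down to z_c; mantle fills any gap and the z_c terms cancel.
Column A: 38.12×2.78 + (z_c − 38.12)×3.38
Column B: 1.55×0 + x×0.924 + 26.35×2.82 + (z_c − 1.55 − 26.35 − x)×3.38
The z_c×3.38 term appears on both sides and cancels. Collect the known terms of each column as K = Σ(ρt)_known − 3.38 × (depth of known layers): K_A = 105.9736 − 3.38×38.12 = −22.872; K_B = 74.307 − 3.38×(1.55 + 26.35) = −19.995.
Balance: K_A = K_B − x×(3.38 − 0.924), so x = (K_B − K_A)/(3.38 − 0.924) = 2.877/2.456 = 1.17 km.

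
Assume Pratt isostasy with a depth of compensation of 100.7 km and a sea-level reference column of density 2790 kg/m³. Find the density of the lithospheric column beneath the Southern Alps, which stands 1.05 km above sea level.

Pratt balance: ρ_ref D = ρ (D + h).
ρ = ρ_ref D/(D + h) = 2790 × 100.7 km/(100.7 km + 1.05 km) = 2760 kg/m³.

2760 kg/m³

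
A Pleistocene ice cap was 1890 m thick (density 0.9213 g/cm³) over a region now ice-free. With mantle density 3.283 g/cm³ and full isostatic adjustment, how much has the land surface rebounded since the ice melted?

Removing the load lets mantle flow back in; uplift u satisfies ρ_ice t = ρ_m u.
u = t ρ_ice/ρ_m = 1890 m × 0.9213/3.283 = 530 m.

530 m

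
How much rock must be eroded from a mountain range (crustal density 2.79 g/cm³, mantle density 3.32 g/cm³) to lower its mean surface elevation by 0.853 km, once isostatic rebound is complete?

5.34 km

Net drop Δ = e − u = e − e ρ_c/ρ_m = e (ρ_m − ρ_c)/ρ_m.
e = Δ ρ_m/(ρ_m − ρ_c) = 0.853 km × 3.32/0.53 = 5.34 km.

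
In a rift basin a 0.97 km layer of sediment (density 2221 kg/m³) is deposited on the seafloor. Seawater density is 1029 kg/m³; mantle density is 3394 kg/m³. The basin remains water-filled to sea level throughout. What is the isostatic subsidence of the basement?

Submarine loading: the sediment displaces seawater, and the subsidence is in turn flooded, so s (ρ_m − ρ_w) = t (ρ_sed − ρ_w).
s = 0.97 km × (2221 − 1029) / (3394 − 1029) = 0.489 km.

0.489 km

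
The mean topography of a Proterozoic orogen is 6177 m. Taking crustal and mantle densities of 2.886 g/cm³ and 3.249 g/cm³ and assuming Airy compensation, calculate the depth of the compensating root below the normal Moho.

49100 m

Balancing pressure at the compensation depth: the weight of the topography is balanced by the buoyancy of the root, ρ_c h = (ρ_m − ρ_c) r.
r = h · ρ_c / (ρ_m − ρ_c) = 6177 m × 2.886 / (3.249 − 2.886) = 49100 m.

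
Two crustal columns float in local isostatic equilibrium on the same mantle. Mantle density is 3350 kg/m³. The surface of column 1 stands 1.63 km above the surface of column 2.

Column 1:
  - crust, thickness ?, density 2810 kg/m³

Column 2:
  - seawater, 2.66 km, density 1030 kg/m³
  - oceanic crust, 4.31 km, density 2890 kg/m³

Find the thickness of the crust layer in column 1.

25.2 km

Take the compensation level at the base of the deeper column (depth z_c below the surface of column 1) and equate Σ ρ_i t_i down to z_c; mantle fills any gap and the z_c terms cancel.
Column 1: x×2810 + (z_c − 0 − x)×3350
Column 2: 1.63×0 + 2.66×1030 + 4.31×2890 + (z_c − 1.63 − 6.97)×3350
The z_c×3350 term appears on both sides and cancels. Collect the known terms of each column as K = Σ(ρt)_known − 3350 × (depth of known layers): K_1 = 0 − 3350×0 = 0; K_2 = 15195.7 − 3350×(1.63 + 6.97) = −13614.3.
Balance: K_1 − x×(3350 − 2810) = K_2, so x = (K_1 − K_2)/(3350 − 2810) = 13614.3/540 = 25.2 km.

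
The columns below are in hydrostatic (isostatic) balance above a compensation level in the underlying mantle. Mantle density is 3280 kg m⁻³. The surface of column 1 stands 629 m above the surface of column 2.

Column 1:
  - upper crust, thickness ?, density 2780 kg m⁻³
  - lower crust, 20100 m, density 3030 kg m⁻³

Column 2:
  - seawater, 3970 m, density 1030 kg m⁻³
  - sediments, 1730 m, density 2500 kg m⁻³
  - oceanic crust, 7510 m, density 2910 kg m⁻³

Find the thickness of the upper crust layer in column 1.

20200 m

Take the compensation level at the base of the deeper column (depth z_c below the surface of column 1) and equate Σ ρ_i t_i down to z_c; mantle fills any gap and the z_c terms cancel.
Column 1: x×2780 + 20100×3030 + (z_c − 20100 − x)×3280
Column 2: 629×0 + 3970×1030 + 1730×2500 + 7510×2910 + (z_c − 629 − 13210)×3280
The z_c×3280 term appears on both sides and cancels. Collect the known terms of each column as K = Σ(ρt)_known − 3280 × (depth of known layers): K_1 = 60903000 − 3280×20100 = −5025000; K_2 = 30268200 − 3280×(629 + 13210) = −15123720.
Balance: K_1 − x×(3280 − 2780) = K_2, so x = (K_1 − K_2)/(3280 − 2780) = 10098700/500 = 20200 m.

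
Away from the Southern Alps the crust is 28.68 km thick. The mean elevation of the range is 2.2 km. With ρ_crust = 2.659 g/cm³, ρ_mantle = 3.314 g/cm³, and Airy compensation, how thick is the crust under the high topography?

Root depth r = h ρ_c / (ρ_m − ρ_c) = 2.2 km × 2.659 / 0.655 = 8.931 km.
Total thickness = T + h + r = 28.68 km + 2.2 km + 8.931 km = 39.8 km.

39.8 km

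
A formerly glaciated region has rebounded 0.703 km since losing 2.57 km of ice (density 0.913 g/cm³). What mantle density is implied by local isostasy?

ρ_m = ρ_ice t / u = 0.913 × 2.57 km/0.703 km = 3.34 g/cm³.

3.34 g/cm³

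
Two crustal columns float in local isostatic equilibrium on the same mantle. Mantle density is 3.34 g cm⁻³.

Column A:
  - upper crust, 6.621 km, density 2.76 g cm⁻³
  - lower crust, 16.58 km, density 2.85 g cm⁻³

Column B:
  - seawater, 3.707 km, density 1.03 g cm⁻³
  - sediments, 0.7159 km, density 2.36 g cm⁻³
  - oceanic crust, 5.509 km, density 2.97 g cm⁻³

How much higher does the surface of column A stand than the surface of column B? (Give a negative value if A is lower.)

0.198 km

For any compensation level in the mantle, the mantle terms cancel and isostasy reduces to e = (Σt_A − Σt_B) − (Σ(ρt)_A − Σ(ρt)_B) / ρ_m.
Σt_A = 23.201 km; Σt_B = 9.9319 km; Σ(ρt)_A = 65.52696; Σ(ρt)_B = 21.869464 (in km·g cm⁻³).
e = (23.201 − 9.9319) − (65.52696 − 21.869464) / 3.34 = 0.198 km.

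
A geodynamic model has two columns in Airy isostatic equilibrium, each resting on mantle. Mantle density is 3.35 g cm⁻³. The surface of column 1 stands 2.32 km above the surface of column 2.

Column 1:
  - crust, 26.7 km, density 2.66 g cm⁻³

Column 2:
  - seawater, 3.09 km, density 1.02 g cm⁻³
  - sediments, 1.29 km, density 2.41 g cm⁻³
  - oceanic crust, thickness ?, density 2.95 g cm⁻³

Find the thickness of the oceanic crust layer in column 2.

5.6 km

Take the compensation level at the base of the deeper column (depth z_c below the surface of column 1) and equate Σ ρ_i t_i down to z_c; mantle fills any gap and the z_c terms cancel.
Column 1: 26.7×2.66 + (z_c − 26.7)×3.35
Column 2: 2.32×0 + 3.09×1.02 + 1.29×2.41 + x×2.95 + (z_c − 2.32 − 4.38 − x)×3.35
The z_c×3.35 term appears on both sides and cancels. Collect the known terms of each column as K = Σ(ρt)_known − 3.35 × (depth of known layers): K_1 = 71.022 − 3.35×26.7 = −18.423; K_2 = 6.2607 − 3.35×(2.32 + 4.38) = −16.1843.
Balance: K_1 = K_2 − x×(3.35 − 2.95), so x = (K_2 − K_1)/(3.35 − 2.95) = 2.2387/0.4 = 5.6 km.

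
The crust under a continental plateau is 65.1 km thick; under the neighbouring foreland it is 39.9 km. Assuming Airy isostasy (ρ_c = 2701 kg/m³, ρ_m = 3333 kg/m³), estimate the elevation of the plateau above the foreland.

Excess crust Δ = 65.1 km − 39.9 km = 25.2 km, split between elevation h and root r with h + r = Δ.
Airy balance ρ_c h = (ρ_m − ρ_c) r gives r = h ρ_c/(ρ_m − ρ_c), so h (1 + ρ_c/(ρ_m − ρ_c)) = Δ, i.e. h = Δ (ρ_m − ρ_c)/ρ_m.
h = 25.2 km × 632/3333 = 4.78 km.

4.78 km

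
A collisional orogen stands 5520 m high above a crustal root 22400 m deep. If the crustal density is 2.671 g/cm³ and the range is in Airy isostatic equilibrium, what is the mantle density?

3.33 g/cm³

Airy balance: ρ_c h = (ρ_m − ρ_c) r → ρ_m = ρ_c (1 + h/r).
ρ_m = 2.671 × (1 + 5520 m/22400 m) = 3.33 g/cm³.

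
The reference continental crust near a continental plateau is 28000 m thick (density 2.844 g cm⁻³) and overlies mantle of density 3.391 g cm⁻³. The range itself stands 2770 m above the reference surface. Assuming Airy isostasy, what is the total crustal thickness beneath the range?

Root depth r = h ρ_c / (ρ_m − ρ_c) = 2770 m × 2.844 / 0.547 = 14400 m.
Total thickness = T + h + r = 28000 m + 2770 m + 14400 m = 45200 m.

45200 m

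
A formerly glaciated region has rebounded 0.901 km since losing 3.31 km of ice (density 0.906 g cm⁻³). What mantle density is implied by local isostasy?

ρ_m = ρ_ice t / u = 0.906 × 3.31 km/0.901 km = 3.33 g cm⁻³.

3.33 g cm⁻³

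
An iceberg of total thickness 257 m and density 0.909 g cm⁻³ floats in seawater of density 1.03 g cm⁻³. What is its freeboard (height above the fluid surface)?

Floating equilibrium: submerged depth d = t ρ_obj/ρ_fluid = 257 m × 0.909/1.03 = 226.8 m.
Freeboard = t − d = 257 m − 226.8 m = 30.2 m.

30.2 m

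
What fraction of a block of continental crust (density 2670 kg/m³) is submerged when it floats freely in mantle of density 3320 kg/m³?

80.4%

Submerged fraction = ρ_obj/ρ_fluid = 2670/3320 = 80.4%.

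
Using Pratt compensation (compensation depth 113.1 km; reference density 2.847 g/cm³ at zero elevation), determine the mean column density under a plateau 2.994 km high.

2.77 g/cm³

Pratt balance: ρ_ref D = ρ (D + h).
ρ = ρ_ref D/(D + h) = 2.847 × 113.1 km/(113.1 km + 2.994 km) = 2.77 g/cm³.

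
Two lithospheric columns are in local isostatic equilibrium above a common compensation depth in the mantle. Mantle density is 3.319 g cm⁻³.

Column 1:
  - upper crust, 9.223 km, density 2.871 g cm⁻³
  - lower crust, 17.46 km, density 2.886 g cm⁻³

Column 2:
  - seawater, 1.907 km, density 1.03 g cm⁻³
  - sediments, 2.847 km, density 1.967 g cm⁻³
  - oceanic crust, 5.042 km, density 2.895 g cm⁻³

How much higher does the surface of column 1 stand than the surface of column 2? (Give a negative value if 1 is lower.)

0.404 km

For any compensation level in the mantle, the mantle terms cancel and isostasy reduces to e = (Σt_1 − Σt_2) − (Σ(ρt)_1 − Σ(ρt)_2) / ρ_m.
Σt_1 = 26.683 km; Σt_2 = 9.796 km; Σ(ρt)_1 = 76.868793; Σ(ρt)_2 = 22.160849 (in km·g cm⁻³).
e = (26.683 − 9.796) − (76.868793 − 22.160849) / 3.319 = 0.404 km.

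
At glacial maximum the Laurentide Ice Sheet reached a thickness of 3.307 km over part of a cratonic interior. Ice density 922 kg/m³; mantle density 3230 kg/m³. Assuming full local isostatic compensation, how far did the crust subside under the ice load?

By Archimedes' principle applied to the lithosphere: the ice load ρ_ice t is balanced by mantle displaced below, ρ_m s.
s = t ρ_ice / ρ_m = 3.307 km × 922/3230 = 0.944 km.

0.944 km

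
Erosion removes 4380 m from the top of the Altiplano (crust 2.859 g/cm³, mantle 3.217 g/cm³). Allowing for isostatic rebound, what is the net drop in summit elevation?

487 m

Rebound u = e ρ_c/ρ_m = 4380 m × 2.859/3.217 = 3893 m.
Net surface drop = e − u = 4380 m − 3893 m = e (ρ_m − ρ_c)/ρ_m = 487 m.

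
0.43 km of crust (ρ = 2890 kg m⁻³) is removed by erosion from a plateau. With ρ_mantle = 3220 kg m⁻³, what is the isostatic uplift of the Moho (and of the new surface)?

Unloading: uplift u = e ρ_c/ρ_m = 0.43 km × 2890/3220 = 0.386 km.

0.386 km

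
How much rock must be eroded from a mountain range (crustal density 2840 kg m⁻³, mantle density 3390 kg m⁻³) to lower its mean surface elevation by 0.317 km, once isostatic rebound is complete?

1.95 km

Net drop Δ = e − u = e − e ρ_c/ρ_m = e (ρ_m − ρ_c)/ρ_m.
e = Δ ρ_m/(ρ_m − ρ_c) = 0.317 km × 3390/550 = 1.95 km.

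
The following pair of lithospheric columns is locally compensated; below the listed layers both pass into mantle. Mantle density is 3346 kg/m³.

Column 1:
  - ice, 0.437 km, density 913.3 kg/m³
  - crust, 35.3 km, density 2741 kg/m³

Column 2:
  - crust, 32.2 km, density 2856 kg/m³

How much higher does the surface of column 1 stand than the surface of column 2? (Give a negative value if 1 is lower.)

1.98 km

For any compensation level in the mantle, the mantle terms cancel and isostasy reduces to e = (Σt_1 − Σt_2) − (Σ(ρt)_1 − Σ(ρt)_2) / ρ_m.
Σt_1 = 35.737 km; Σt_2 = 32.2 km; Σ(ρt)_1 = 97156.4121; Σ(ρt)_2 = 91963.2 (in km·kg/m³).
e = (35.737 − 32.2) − (97156.4121 − 91963.2) / 3346 = 1.98 km.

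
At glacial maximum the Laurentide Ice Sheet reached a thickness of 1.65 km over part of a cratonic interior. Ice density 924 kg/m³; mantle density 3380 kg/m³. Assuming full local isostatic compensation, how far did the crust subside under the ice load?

0.451 km

Equating mass per unit area of the two columns: the ice load ρ_ice t is balanced by mantle displaced below, ρ_m s.
s = t ρ_ice / ρ_m = 1.65 km × 924/3380 = 0.451 km.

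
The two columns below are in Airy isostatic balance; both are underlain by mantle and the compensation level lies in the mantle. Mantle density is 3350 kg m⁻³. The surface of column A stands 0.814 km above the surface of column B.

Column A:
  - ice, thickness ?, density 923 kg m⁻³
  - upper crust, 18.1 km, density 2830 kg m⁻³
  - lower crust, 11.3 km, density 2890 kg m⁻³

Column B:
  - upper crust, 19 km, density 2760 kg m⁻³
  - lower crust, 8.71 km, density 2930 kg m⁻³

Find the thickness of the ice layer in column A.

Take the compensation level at the base of the deeper column (depth z_c below the surface of column A) and equate Σ ρ_i t_i down to z_c; mantle fills any gap and the z_c terms cancel.
Column A: x×923 + 18.1×2830 + 11.3×2890 + (z_c − 29.4 − x)×3350
Column B: 0.814×0 + 19×2760 + 8.71×2930 + (z_c − 0.814 − 27.71)×3350
The z_c×3350 term appears on both sides and cancels. Collect the known terms of each column as K = Σ(ρt)_known − 3350 × (depth of known layers): K_A = 83880 − 3350×29.4 = −14610; K_B = 77960.3 − 3350×(0.814 + 27.71) = −17595.1.
Balance: K_A − x×(3350 − 923) = K_B, so x = (K_A − K_B)/(3350 − 923) = 2985.1/2427 = 1.23 km.

1.23 km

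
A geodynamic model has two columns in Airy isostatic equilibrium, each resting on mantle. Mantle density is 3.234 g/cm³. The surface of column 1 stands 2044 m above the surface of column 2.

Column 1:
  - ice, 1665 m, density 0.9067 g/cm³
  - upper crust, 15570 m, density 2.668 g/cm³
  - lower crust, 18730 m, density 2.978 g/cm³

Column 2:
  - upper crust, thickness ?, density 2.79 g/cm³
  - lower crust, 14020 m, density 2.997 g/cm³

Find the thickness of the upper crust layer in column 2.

Take the compensation level at the base of the deeper column (depth z_c below the surface of column 1) and equate Σ ρ_i t_i down to z_c; mantle fills any gap and the z_c terms cancel.
Column 1: 1665×0.9067 + 15570×2.668 + 18730×2.978 + (z_c − 35965)×3.234
Column 2: 2044×0 + x×2.79 + 14020×2.997 + (z_c − 2044 − 14020 − x)×3.234
The z_c×3.234 term appears on both sides and cancels. Collect the known terms of each column as K = Σ(ρt)_known − 3.234 × (depth of known layers): K_1 = 98828.3555 − 3.234×35965 = −17482.4545; K_2 = 42017.94 − 3.234×(2044 + 14020) = −9933.036.
Balance: K_1 = K_2 − x×(3.234 − 2.79), so x = (K_2 − K_1)/(3.234 − 2.79) = 7549.42/0.444 = 17000 m.

17000 m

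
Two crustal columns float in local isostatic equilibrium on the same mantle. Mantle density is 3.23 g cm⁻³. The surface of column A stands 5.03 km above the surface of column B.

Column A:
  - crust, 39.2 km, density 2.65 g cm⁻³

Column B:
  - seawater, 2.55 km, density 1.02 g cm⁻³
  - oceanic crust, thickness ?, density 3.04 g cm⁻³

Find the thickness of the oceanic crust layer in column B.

Take the compensation level at the base of the deeper column (depth z_c below the surface of column A) and equate Σ ρ_i t_i down to z_c; mantle fills any gap and the z_c terms cancel.
Column A: 39.2×2.65 + (z_c − 39.2)×3.23
Column B: 5.03×0 + 2.55×1.02 + x×3.04 + (z_c − 5.03 − 2.55 − x)×3.23
The z_c×3.23 term appears on both sides and cancels. Collect the known terms of each column as K = Σ(ρt)_known − 3.23 × (depth of known layers): K_A = 103.88 − 3.23×39.2 = −22.736; K_B = 2.601 − 3.23×(5.03 + 2.55) = −21.8824.
Balance: K_A = K_B − x×(3.23 − 3.04), so x = (K_B − K_A)/(3.23 − 3.04) = 0.8536/0.19 = 4.49 km.

4.49 km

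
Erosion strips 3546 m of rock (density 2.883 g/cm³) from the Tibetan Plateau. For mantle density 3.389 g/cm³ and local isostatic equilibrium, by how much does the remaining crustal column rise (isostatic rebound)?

Unloading: uplift u = e ρ_c/ρ_m = 3546 m × 2.883/3.389 = 3020 m.

3020 m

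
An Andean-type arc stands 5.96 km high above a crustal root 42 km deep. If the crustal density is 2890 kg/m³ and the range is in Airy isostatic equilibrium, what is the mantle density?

Airy balance: ρ_c h = (ρ_m − ρ_c) r → ρ_m = ρ_c (1 + h/r).
ρ_m = 2890 × (1 + 5.96 km/42 km) = 3300 kg/m³.

3300 kg/m³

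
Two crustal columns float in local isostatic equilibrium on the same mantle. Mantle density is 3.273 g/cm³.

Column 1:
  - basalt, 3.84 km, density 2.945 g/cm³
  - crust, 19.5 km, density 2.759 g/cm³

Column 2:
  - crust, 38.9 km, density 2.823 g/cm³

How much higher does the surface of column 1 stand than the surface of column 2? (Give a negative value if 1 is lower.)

−1.9 km

For any compensation level in the mantle, the mantle terms cancel and isostasy reduces to e = (Σt_1 − Σt_2) − (Σ(ρt)_1 − Σ(ρt)_2) / ρ_m.
Σt_1 = 23.34 km; Σt_2 = 38.9 km; Σ(ρt)_1 = 65.1093; Σ(ρt)_2 = 109.8147 (in km·g/cm³).
e = (23.34 − 38.9) − (65.1093 − 109.8147) / 3.273 = −1.9 km.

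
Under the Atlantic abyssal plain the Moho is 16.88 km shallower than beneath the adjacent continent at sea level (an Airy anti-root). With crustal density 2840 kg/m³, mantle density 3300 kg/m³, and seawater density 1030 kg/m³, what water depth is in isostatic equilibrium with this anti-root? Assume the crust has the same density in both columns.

4.29 km

Replacing a thickness d of crust by seawater at the top must be balanced by replacing crust with mantle at the base: d (ρ_c − ρ_w) = a (ρ_m − ρ_c).
d = a (ρ_m − ρ_c)/(ρ_c − ρ_w) = 16.88 km × 460/1810 = 4.29 km.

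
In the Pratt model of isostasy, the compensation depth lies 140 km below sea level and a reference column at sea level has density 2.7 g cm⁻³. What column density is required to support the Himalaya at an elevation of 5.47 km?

2.6 g cm⁻³

Pratt balance: ρ_ref D = ρ (D + h).
ρ = ρ_ref D/(D + h) = 2.7 × 140 km/(140 km + 5.47 km) = 2.6 g cm⁻³.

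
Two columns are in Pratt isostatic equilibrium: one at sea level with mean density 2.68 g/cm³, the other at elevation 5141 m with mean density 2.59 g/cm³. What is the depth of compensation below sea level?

148000 m

ρ_ref D = ρ (D + h) → D (ρ_ref − ρ) = ρ h.
D = ρ h/(ρ_ref − ρ) = 2.59 × 5141 m/(2.68 − 2.59) = 148000 m.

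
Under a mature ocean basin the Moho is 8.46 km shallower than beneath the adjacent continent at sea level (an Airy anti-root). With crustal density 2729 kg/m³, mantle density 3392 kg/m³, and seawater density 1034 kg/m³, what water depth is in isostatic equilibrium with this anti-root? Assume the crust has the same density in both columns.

Replacing a thickness d of crust by seawater at the top must be balanced by replacing crust with mantle at the base: d (ρ_c − ρ_w) = a (ρ_m − ρ_c).
d = a (ρ_m − ρ_c)/(ρ_c − ρ_w) = 8.46 km × 663/1695 = 3.31 km.

3.31 km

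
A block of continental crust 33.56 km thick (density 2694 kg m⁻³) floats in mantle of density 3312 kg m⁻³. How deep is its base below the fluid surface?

27.3 km

Draft d = t ρ_obj/ρ_fluid = 33.56 km × 2694/3312 = 27.3 km.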